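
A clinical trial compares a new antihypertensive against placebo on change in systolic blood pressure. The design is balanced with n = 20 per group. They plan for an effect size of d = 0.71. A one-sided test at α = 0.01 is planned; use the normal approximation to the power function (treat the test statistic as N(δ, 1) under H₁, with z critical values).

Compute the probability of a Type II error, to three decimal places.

Noncentrality parameter: δ = d·√(n/2) = 0.71 × √(20/2) = 2.2452
One-sided α = 0.01 → critical value z_{0.01} = 2.326.
Power = Φ(δ − 2.326) = Φ(-0.081) = 0.4677.
Type II error: β = 1 − power = 1 − 0.4677 = 0.5323.

β ≈ 0.532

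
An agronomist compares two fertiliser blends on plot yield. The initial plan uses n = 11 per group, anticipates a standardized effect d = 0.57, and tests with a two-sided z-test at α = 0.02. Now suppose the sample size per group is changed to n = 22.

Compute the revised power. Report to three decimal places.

Power ≈ 0.331

With n = 22 per group: δ = d·√(n/2) = 0.57 × √(22/2) = 1.8905. Critical value z_{0.01} = 2.326.
Revised power = Φ(δ − 2.326) + Φ(−δ − 2.326) = Φ(-0.436) + Φ(-4.217) = 0.3315 + 0.0000 = 0.3315.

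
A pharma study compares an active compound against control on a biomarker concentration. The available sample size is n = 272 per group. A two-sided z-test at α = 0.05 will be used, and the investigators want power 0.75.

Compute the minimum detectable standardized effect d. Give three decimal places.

d ≈ 0.226

Need Φ(δ − 1.960) = 0.75, so δ = 1.960 + 0.674 = 2.634.
(The second rejection-region term Φ(−δ − z_{α/2}) is negligible and dropped.)
δ = d·√(n/2) ⇒ d = δ/√(n/2) = 2.634/√(272/2) = 0.2259.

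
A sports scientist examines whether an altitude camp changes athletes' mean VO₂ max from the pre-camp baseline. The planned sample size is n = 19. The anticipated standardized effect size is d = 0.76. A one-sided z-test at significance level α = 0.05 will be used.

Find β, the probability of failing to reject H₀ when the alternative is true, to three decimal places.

Noncentrality parameter: δ = d·√n = 0.76 × √19 = 3.3128
One-sided α = 0.05 → critical value z_{0.05} = 1.645.
Power = Φ(δ − 1.645) = Φ(1.668) = 0.9523.
Type II error: β = 1 − power = 1 − 0.9523 = 0.0477.

β ≈ 0.048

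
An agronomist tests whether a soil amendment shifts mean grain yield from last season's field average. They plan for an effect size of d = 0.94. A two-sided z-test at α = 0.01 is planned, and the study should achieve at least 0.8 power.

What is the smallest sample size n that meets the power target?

For power 0.8 need Φ(δ − z_{0.005}) = 0.8, so δ = z_{0.005} + z_{0.20} = 2.576 + 0.842 = 3.417.
(Ignoring the negligible lower-tail rejection probability gives the usual closed-form inversion.)
δ = d·√n ⇒ n = (δ/d)² = (3.417 / 0.94)² = 13.22.
Round up to the next whole unit.

n = 14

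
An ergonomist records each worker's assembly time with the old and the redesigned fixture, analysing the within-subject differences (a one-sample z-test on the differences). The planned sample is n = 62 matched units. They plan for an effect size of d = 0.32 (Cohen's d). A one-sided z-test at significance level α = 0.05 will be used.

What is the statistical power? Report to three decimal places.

Noncentrality parameter: δ = d·√n = 0.32 × √62 = 2.5197
One-sided α = 0.05 → critical value z_{0.05} = 1.645.
Power = P(Z > 1.645 − δ) = Φ(0.875) = 0.8092.

Power ≈ 0.809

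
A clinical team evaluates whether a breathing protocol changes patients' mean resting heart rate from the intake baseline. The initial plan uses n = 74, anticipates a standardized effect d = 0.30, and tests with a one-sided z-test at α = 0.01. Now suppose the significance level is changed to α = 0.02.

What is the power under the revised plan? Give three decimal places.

Power ≈ 0.701

δ = d·√n = 0.30 × √74 = 2.5807 (unchanged). New critical value: z_{0.02} = 2.054.
Revised power = Φ(δ − 2.054) = Φ(0.527) = 0.7009.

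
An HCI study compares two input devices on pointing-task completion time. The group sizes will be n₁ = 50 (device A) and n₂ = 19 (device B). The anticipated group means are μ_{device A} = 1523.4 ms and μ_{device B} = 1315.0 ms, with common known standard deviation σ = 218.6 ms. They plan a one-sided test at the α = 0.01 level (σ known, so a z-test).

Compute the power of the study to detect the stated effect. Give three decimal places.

Standardized effect: d = |μ_{device A} − μ_{device B}| / σ = |1523.4 − 1315.0| / 218.6 = 0.9533
Noncentrality parameter: δ = d / √(1/n₁ + 1/n₂) = 0.9533 / √(1/50 + 1/19) = 3.5374
Critical value for a one-sided test at α = 0.01: z_α = 2.326.
Power = Φ(δ − 2.326) = Φ(1.211) = 0.8871.

Power ≈ 0.887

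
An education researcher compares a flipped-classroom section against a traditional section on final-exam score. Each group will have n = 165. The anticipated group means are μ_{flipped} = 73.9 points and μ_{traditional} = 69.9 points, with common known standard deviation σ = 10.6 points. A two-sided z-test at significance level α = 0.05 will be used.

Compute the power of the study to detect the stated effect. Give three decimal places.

Standardized effect: d = |μ_{flipped} − μ_{traditional}| / σ = |73.9 − 69.9| / 10.6 = 0.3774
Noncentrality parameter: λ = d·√(n/2) = 0.3774 × √(165/2) = 3.4275
Critical value for a two-sided test at α = 0.05: z_{α/2} = 1.960.
Power = Φ(λ − 1.960) + Φ(−λ − 1.960) = Φ(1.468) + Φ(-5.387) = 0.9289 + 0.0000 = 0.9289.

Power ≈ 0.929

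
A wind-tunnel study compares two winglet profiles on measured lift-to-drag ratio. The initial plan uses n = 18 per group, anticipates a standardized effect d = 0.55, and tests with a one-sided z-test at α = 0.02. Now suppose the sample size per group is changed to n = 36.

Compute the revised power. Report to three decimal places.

Power ≈ 0.610

With n = 36 per group: δ = d·√(n/2) = 0.55 × √(36/2) = 2.3335. Critical value z_{0.02} = 2.054.
Revised power = P(Z > 2.054 − δ) = Φ(0.280) = 0.6101.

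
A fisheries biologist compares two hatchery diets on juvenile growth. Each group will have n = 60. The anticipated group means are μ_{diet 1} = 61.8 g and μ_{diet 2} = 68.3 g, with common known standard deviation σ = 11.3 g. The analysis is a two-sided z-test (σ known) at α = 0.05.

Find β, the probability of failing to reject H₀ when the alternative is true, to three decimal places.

β ≈ 0.117

Standardized effect: d = |μ_{diet 1} − μ_{diet 2}| / σ = |61.8 − 68.3| / 11.3 = 0.5752
Noncentrality parameter: λ = d·√(n/2) = 0.5752 × √(60/2) = 3.1506
Two-sided α = 0.05 → critical value z_{0.025} = 1.960.
Power = Φ(λ − 1.960) + Φ(−λ − 1.960) = Φ(1.191) + Φ(-5.111) = 0.8831 + 0.0000 = 0.8831.
Type II error: β = 1 − power = 1 − 0.8831 = 0.1169.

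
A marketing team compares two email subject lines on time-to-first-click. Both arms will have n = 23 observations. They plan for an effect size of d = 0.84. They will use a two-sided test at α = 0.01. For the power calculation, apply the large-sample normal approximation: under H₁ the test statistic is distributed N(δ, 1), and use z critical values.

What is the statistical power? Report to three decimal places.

Power ≈ 0.607

Noncentrality parameter: δ = d·√(n/2) = 0.84 × √(23/2) = 2.8486
Critical value for a two-sided test at α = 0.01: z_{α/2} = 2.576.
Power = Φ(δ − 2.576) + Φ(−δ − 2.576) = Φ(0.273) + Φ(-5.424) = 0.6075 + 0.0000 = 0.6075.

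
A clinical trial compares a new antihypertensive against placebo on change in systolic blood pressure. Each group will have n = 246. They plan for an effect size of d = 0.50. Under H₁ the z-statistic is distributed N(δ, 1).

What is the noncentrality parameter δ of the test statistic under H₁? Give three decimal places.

δ ≈ 5.545

δ = d·√(n/2) = 0.50 × √(246/2) = 5.5453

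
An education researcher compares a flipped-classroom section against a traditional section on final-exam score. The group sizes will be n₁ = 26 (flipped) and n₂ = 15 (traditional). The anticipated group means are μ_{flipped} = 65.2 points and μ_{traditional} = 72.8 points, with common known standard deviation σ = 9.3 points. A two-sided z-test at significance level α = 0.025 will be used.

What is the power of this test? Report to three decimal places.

Standardized effect: d = |μ_{flipped} − μ_{traditional}| / σ = |65.2 − 72.8| / 9.3 = 0.8172
Noncentrality parameter: δ = d / √(1/n₁ + 1/n₂) = 0.8172 / √(1/26 + 1/15) = 2.5204
Critical value for a two-sided test at α = 0.025: z_{α/2} = 2.241.
Power = Φ(δ − 2.241) + Φ(−δ − 2.241) = Φ(0.279) + Φ(-4.762) = 0.6099 + 0.0000 = 0.6099.

Power ≈ 0.610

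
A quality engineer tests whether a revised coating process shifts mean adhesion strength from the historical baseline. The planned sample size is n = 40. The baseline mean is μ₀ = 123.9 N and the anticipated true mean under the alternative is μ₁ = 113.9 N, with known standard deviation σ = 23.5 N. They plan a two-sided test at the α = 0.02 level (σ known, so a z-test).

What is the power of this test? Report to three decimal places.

Power ≈ 0.642

Standardized effect: d = |μ₁ − μ₀| / σ = |113.9 − 123.9| / 23.5 = 0.4255
Noncentrality parameter: δ = d·√n = 0.4255 × √40 = 2.6913
Critical value for a two-sided test at α = 0.02: z_{α/2} = 2.326.
Power = Φ(δ − 2.326) + Φ(−δ − 2.326) = Φ(0.365) + Φ(-5.018) = 0.6424 + 0.0000 = 0.6424.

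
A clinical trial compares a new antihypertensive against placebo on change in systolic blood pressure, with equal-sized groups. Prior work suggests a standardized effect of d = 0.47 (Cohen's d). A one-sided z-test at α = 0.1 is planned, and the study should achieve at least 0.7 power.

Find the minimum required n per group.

Set Φ(δ − 1.282) = 0.7; then δ − 1.282 = Φ⁻¹(0.7) = 0.524, giving δ = 1.806.
δ = d·√(n/2) ⇒ n = 2(δ/d)² = 2 × (1.806 / 0.47)² = 29.53.
Round up to the next whole unit.

n = 30 per group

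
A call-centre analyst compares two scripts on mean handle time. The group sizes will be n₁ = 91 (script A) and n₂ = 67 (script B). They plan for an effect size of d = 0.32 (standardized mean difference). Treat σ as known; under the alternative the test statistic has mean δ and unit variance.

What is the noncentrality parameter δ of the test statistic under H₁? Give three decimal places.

δ = d / √(1/n₁ + 1/n₂) = 0.32 / √(1/91 + 1/67) = 1.9878

δ ≈ 1.988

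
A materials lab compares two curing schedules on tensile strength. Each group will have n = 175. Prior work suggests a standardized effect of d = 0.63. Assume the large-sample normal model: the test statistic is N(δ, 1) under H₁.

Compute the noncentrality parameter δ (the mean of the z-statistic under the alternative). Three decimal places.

δ ≈ 5.893

δ = d·√(n/2) = 0.63 × √(175/2) = 5.8931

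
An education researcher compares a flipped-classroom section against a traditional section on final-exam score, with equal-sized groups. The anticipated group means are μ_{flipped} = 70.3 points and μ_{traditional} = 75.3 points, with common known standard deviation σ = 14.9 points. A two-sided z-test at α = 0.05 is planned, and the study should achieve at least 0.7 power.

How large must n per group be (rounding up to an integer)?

Standardized effect: d = |μ_{flipped} − μ_{traditional}| / σ = |70.3 − 75.3| / 14.9 = 0.3356
For power 0.7 need Φ(δ − z_{0.025}) = 0.7, so δ = z_{0.025} + z_{0.30} = 1.960 + 0.524 = 2.484.
(The Φ(−δ − z_{α/2}) term is vanishingly small for δ > 0 and is dropped in the standard sample-size formula.)
δ = d·√(n/2) ⇒ n = 2(δ/d)² = 2 × (2.484 / 0.3356)² = 109.62.
Rounding up, n = 110 per group.

n = 110 per group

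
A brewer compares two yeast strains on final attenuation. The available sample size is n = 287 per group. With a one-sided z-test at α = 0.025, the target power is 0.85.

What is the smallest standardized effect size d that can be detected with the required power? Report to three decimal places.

d ≈ 0.250

Need Φ(δ − 1.960) = 0.85, so δ = 1.960 + 1.036 = 2.996.
δ = d·√(n/2) ⇒ d = δ/√(n/2) = 2.996/√(287/2) = 0.2501.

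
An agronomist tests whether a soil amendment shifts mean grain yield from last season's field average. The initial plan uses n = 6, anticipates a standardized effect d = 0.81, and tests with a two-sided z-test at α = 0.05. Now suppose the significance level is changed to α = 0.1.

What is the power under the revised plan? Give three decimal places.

δ = d·√n = 0.81 × √6 = 1.9841 (unchanged). New critical value: z_{0.05} = 1.645.
Revised power = Φ(δ − 1.645) + Φ(−δ − 1.645) = Φ(0.339) + Φ(-3.629) = 0.6328 + 0.0001 = 0.6329.

Power ≈ 0.633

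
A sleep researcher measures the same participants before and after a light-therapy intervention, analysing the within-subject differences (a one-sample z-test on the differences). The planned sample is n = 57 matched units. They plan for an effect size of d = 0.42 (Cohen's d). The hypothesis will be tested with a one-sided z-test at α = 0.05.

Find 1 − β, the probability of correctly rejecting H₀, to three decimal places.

Power ≈ 0.937

Noncentrality parameter: δ = d·√n = 0.42 × √57 = 3.1709
Critical value for a one-sided test at α = 0.05: z_α = 1.645.
Power = P(Z > 1.645 − δ) = Φ(1.526) = 0.9365.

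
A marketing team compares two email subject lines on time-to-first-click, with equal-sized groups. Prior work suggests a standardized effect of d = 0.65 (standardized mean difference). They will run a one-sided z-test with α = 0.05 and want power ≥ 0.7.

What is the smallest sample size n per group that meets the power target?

Set Φ(δ − 1.645) = 0.7; then δ − 1.645 = Φ⁻¹(0.7) = 0.524, giving δ = 2.169.
δ = d·√(n/2) ⇒ n = 2(δ/d)² = 2 × (2.169 / 0.65)² = 22.28.
Rounding up, n = 23 per group.

n = 23 per group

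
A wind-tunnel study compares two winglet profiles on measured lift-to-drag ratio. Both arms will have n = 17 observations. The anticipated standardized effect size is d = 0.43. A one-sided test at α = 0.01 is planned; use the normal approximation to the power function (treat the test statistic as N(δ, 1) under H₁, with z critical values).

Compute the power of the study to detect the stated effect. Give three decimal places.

Noncentrality parameter: δ = d·√(n/2) = 0.43 × √(17/2) = 1.2537
Critical value for a one-sided test at α = 0.01: z_α = 2.326.
Power = P(Z > 2.326 − δ) = Φ(-1.073) = 0.1417.

Power ≈ 0.142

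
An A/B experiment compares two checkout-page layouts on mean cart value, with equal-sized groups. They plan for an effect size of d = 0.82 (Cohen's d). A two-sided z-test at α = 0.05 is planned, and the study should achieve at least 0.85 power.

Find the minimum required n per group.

Set Φ(δ − 1.960) = 0.85; then δ − 1.960 = Φ⁻¹(0.85) = 1.036, giving δ = 2.996.
(For δ > 0 the lower-tail rejection region contributes negligibly to power, so the one-term inversion is standard.)
δ = d·√(n/2) ⇒ n = 2(δ/d)² = 2 × (2.996 / 0.82)² = 26.71.
Round up to the next whole unit.

n = 27 per group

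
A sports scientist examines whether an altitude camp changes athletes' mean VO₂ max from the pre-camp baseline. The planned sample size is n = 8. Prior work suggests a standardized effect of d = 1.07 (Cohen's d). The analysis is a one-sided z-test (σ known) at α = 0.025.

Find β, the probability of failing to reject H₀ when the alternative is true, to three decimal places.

β ≈ 0.143

Noncentrality parameter: λ = d·√n = 1.07 × √8 = 3.0264
Critical value for a one-sided test at α = 0.025: z_α = 1.960.
Power = P(Z > 1.960 − λ) = Φ(1.066) = 0.8569.
Type II error: β = 1 − power = 1 − 0.8569 = 0.1431.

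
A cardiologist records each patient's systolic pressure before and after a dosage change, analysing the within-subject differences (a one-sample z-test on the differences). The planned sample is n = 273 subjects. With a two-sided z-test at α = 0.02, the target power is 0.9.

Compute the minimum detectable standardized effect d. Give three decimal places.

Required noncentrality: δ = z_{0.01} + z_{0.10} = 2.326 + 1.282 = 3.608.
(Lower-tail contribution to power is negligible for δ > 0.)
δ = d·√n ⇒ d = δ/√n = 3.608/√273 = 0.2184.

d ≈ 0.218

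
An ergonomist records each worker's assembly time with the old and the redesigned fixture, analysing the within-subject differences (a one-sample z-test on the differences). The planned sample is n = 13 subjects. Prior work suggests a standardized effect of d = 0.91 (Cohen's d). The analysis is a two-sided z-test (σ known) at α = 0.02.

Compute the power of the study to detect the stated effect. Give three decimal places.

Power ≈ 0.830

Noncentrality parameter: δ = d·√n = 0.91 × √13 = 3.2811
Two-sided α = 0.02 → critical value z_{0.01} = 2.326.
Power = Φ(δ − 2.326) + Φ(−δ − 2.326) = Φ(0.955) + Φ(-5.607) = 0.8301 + 0.0000 = 0.8301.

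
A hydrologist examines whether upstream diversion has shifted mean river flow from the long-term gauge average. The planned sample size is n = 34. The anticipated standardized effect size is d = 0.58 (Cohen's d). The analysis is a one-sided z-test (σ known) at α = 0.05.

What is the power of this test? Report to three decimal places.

Noncentrality parameter: δ = d·√n = 0.58 × √34 = 3.3820
Critical value for a one-sided test at α = 0.05: z_α = 1.645.
Power = Φ(δ − 1.645) = Φ(1.737) = 0.9588.

Power ≈ 0.959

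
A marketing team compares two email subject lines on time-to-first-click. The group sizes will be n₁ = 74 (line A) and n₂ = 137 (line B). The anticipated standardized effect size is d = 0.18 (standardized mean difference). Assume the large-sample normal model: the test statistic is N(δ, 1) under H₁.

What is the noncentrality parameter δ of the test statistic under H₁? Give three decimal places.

δ ≈ 1.248

δ = d / √(1/n₁ + 1/n₂) = 0.18 / √(1/74 + 1/137) = 1.2477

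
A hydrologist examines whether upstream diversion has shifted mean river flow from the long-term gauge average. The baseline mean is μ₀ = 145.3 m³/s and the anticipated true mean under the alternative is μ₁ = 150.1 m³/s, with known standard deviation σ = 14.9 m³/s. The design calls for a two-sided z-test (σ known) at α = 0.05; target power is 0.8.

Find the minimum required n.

n = 76

Standardized effect: d = |μ₁ − μ₀| / σ = |150.1 − 145.3| / 14.9 = 0.3221
For power 0.8 need Φ(δ − z_{0.025}) = 0.8, so δ = z_{0.025} + z_{0.20} = 1.960 + 0.842 = 2.802.
(Ignoring the negligible lower-tail rejection probability gives the usual closed-form inversion.)
δ = d·√n ⇒ n = (δ/d)² = (2.802 / 0.3221)² = 75.63.
Rounding up, n = 76.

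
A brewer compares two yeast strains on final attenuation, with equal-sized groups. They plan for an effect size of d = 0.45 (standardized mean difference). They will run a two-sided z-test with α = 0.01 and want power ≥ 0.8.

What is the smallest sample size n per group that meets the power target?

n = 116 per group

Set Φ(δ − 2.576) = 0.8; then δ − 2.576 = Φ⁻¹(0.8) = 0.842, giving δ = 3.417.
(For δ > 0 the lower-tail rejection region contributes negligibly to power, so the one-term inversion is standard.)
δ = d·√(n/2) ⇒ n = 2(δ/d)² = 2 × (3.417 / 0.45)² = 115.35.
Round up to the next whole unit.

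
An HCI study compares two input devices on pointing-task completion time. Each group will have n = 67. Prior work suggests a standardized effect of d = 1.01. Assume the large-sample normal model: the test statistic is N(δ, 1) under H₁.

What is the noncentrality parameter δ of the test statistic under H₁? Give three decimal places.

δ = d·√(n/2) = 1.01 × √(67/2) = 5.8458

δ ≈ 5.846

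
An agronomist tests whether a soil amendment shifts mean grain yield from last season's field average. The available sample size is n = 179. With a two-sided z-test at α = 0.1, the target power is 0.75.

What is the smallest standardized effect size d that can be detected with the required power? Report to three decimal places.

d ≈ 0.173

Required noncentrality: δ = z_{0.05} + z_{0.25} = 1.645 + 0.674 = 2.319.
(The second rejection-region term Φ(−δ − z_{α/2}) is negligible and dropped.)
δ = d·√n ⇒ d = δ/√n = 2.319/√179 = 0.1734.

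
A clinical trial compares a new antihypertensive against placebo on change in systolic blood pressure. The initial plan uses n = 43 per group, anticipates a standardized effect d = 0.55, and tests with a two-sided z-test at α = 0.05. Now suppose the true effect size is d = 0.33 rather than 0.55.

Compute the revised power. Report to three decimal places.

With d = 0.33: δ = d·√(n/2) = 0.33 × √(43/2) = 1.5301. Critical value z_{0.025} = 1.960.
Revised power = Φ(δ − 1.960) + Φ(−δ − 1.960) = Φ(-0.430) + Φ(-3.490) = 0.3337 + 0.0002 = 0.3339.

Power ≈ 0.334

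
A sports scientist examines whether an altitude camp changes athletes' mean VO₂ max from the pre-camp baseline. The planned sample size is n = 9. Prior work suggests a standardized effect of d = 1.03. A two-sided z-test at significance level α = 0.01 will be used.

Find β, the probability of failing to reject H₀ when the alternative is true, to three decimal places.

β ≈ 0.304

Noncentrality parameter: δ = d·√n = 1.03 × √9 = 3.0900
Two-sided α = 0.01 → critical value z_{0.005} = 2.576.
Power = Φ(δ − 2.576) + Φ(−δ − 2.576) = Φ(0.514) + Φ(-5.666) = 0.6964 + 0.0000 = 0.6964.
Type II error: β = 1 − power = 1 − 0.6964 = 0.3036.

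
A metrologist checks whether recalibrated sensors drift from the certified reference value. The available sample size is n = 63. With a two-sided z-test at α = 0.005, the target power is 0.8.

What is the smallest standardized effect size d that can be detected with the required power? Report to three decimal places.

Required noncentrality: δ = z_{0.0025} + z_{0.20} = 2.807 + 0.842 = 3.649.
(The second rejection-region term Φ(−δ − z_{α/2}) is negligible and dropped.)
δ = d·√n ⇒ d = δ/√n = 3.649/√63 = 0.4597.

d ≈ 0.460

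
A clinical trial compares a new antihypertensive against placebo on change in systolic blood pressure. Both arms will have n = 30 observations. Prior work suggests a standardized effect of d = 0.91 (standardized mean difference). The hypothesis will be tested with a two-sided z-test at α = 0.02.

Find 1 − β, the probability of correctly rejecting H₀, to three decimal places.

Power ≈ 0.885

Noncentrality parameter: δ = d·√(n/2) = 0.91 × √(30/2) = 3.5244
Critical value for a two-sided test at α = 0.02: z_{α/2} = 2.326.
Power = Φ(δ − 2.326) + Φ(−δ − 2.326) = Φ(1.198) + Φ(-5.851) = 0.8846 + 0.0000 = 0.8846.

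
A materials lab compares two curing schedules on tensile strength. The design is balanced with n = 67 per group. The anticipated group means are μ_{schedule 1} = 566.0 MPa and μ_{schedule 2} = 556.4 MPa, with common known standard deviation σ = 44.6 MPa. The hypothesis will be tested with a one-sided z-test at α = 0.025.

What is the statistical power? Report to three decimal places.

Power ≈ 0.238

Standardized effect: d = |μ_{schedule 1} − μ_{schedule 2}| / σ = |566.0 − 556.4| / 44.6 = 0.2152
Noncentrality parameter: δ = d·√(n/2) = 0.2152 × √(67/2) = 1.2458
One-sided α = 0.025 → critical value z_{0.025} = 1.960.
Power = Φ(δ − 1.960) = Φ(-0.714) = 0.2376.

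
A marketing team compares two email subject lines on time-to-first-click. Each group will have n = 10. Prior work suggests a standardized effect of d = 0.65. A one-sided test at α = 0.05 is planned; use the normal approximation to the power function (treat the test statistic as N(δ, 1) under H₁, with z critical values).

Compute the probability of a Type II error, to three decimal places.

β ≈ 0.576

Noncentrality parameter: δ = d·√(n/2) = 0.65 × √(10/2) = 1.4534
Critical value for a one-sided test at α = 0.05: z_α = 1.645.
Power = Φ(δ − 1.645) = Φ(-0.191) = 0.4241.
Type II error: β = 1 − power = 1 − 0.4241 = 0.5759.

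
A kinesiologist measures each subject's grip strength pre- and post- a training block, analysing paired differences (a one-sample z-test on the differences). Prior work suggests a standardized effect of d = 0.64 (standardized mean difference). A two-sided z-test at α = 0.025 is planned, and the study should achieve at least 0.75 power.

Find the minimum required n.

Set Φ(δ − 2.241) = 0.75; then δ − 2.241 = Φ⁻¹(0.75) = 0.674, giving δ = 2.916.
(For δ > 0 the lower-tail rejection region contributes negligibly to power, so the one-term inversion is standard.)
δ = d·√n ⇒ n = (δ/d)² = (2.916 / 0.64)² = 20.76.
Rounding up, n = 21.

n = 21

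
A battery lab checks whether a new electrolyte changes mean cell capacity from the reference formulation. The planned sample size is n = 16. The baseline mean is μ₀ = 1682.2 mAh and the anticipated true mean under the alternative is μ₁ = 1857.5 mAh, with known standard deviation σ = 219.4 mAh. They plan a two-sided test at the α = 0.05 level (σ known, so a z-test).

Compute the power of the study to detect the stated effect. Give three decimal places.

Power ≈ 0.892

Standardized effect: d = |μ₁ − μ₀| / σ = |1857.5 − 1682.2| / 219.4 = 0.7990
Noncentrality parameter: δ = d·√n = 0.7990 × √16 = 3.1960
Critical value for a two-sided test at α = 0.05: z_{α/2} = 1.960.
Power = Φ(δ − 1.960) + Φ(−δ − 1.960) = Φ(1.236) + Φ(-5.156) = 0.8918 + 0.0000 = 0.8918.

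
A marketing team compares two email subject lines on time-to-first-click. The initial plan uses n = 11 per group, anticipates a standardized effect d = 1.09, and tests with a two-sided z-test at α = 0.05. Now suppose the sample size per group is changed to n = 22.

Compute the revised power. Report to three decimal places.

With n = 22 per group: δ = d·√(n/2) = 1.09 × √(22/2) = 3.6151. Critical value z_{0.025} = 1.960.
Revised power = Φ(δ − 1.960) + Φ(−δ − 1.960) = Φ(1.655) + Φ(-5.575) = 0.9511 + 0.0000 = 0.9511.

Power ≈ 0.951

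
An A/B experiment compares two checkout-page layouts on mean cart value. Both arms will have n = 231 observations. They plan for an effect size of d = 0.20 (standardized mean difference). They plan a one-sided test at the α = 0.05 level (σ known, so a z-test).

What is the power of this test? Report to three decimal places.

Power ≈ 0.693

Noncentrality parameter: δ = d·√(n/2) = 0.20 × √(231/2) = 2.1494
One-sided α = 0.05 → critical value z_{0.05} = 1.645.
Power = Φ(δ − 1.645) = Φ(0.505) = 0.6931.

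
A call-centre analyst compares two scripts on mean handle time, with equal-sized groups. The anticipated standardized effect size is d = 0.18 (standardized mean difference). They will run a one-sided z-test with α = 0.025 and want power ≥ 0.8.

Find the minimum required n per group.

For power 0.8 need Φ(δ − z_{0.025}) = 0.8, so δ = z_{0.025} + z_{0.20} = 1.960 + 0.842 = 2.802.
δ = d·√(n/2) ⇒ n = 2(δ/d)² = 2 × (2.802 / 0.18)² = 484.50.
Rounding up, n = 485 per group.

n = 485 per group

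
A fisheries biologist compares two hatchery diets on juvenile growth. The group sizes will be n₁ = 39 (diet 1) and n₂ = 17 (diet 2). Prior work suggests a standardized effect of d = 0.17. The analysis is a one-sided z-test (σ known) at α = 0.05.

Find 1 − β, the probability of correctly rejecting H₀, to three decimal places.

Power ≈ 0.145

Noncentrality parameter: δ = d / √(1/n₁ + 1/n₂) = 0.17 / √(1/39 + 1/17) = 0.5849
Critical value for a one-sided test at α = 0.05: z_α = 1.645.
Power = P(Z > 1.645 − δ) = Φ(-1.060) = 0.1446.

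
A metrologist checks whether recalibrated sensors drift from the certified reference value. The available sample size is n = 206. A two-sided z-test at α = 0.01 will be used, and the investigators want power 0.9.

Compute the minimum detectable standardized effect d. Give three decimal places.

d ≈ 0.269

Need Φ(δ − 2.576) = 0.9, so δ = 2.576 + 1.282 = 3.857.
(Lower-tail contribution to power is negligible for δ > 0.)
δ = d·√n ⇒ d = δ/√n = 3.857/√206 = 0.2688.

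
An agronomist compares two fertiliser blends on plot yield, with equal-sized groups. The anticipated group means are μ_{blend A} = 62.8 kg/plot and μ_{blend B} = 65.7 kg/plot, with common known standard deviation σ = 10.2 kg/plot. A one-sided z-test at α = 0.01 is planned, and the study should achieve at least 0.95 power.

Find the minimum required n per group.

n = 391 per group

Standardized effect: d = |μ_{blend A} − μ_{blend B}| / σ = |62.8 − 65.7| / 10.2 = 0.2843
Set Φ(δ − 2.326) = 0.95; then δ − 2.326 = Φ⁻¹(0.95) = 1.645, giving δ = 3.971.
δ = d·√(n/2) ⇒ n = 2(δ/d)² = 2 × (3.971 / 0.2843)² = 390.19.
Rounding up, n = 391 per group.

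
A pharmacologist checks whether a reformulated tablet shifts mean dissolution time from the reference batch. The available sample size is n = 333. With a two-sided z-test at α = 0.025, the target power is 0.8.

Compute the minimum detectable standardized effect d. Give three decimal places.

Required noncentrality: δ = z_{0.0125} + z_{0.20} = 2.241 + 0.842 = 3.083.
(Lower-tail contribution to power is negligible for δ > 0.)
δ = d·√n ⇒ d = δ/√n = 3.083/√333 = 0.1689.

d ≈ 0.169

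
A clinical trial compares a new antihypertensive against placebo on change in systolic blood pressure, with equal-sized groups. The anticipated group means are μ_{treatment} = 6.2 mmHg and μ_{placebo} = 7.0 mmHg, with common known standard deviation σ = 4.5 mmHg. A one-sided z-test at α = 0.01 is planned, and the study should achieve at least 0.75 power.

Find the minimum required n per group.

n = 570 per group

Standardized effect: d = |μ_{treatment} − μ_{placebo}| / σ = |6.2 − 7.0| / 4.5 = 0.1778
For power 0.75 need Φ(δ − z_{0.01}) = 0.75, so δ = z_{0.01} + z_{0.25} = 2.326 + 0.674 = 3.001.
δ = d·√(n/2) ⇒ n = 2(δ/d)² = 2 × (3.001 / 0.1778)² = 569.85.
Round up to the next whole unit.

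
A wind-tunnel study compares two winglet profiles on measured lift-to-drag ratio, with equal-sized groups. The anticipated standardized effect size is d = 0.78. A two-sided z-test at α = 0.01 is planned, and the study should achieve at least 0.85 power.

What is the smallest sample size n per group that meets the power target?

For power 0.85 need Φ(δ − z_{0.005}) = 0.85, so δ = z_{0.005} + z_{0.15} = 2.576 + 1.036 = 3.612.
(For δ > 0 the lower-tail rejection region contributes negligibly to power, so the one-term inversion is standard.)
δ = d·√(n/2) ⇒ n = 2(δ/d)² = 2 × (3.612 / 0.78)² = 42.89.
Rounding up, n = 43 per group.

n = 43 per group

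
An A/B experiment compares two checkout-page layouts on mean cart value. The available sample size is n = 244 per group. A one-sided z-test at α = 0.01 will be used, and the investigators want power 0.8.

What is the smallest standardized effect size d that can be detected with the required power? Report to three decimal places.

Need Φ(δ − 2.326) = 0.8, so δ = 2.326 + 0.842 = 3.168.
δ = d·√(n/2) ⇒ d = δ/√(n/2) = 3.168/√(244/2) = 0.2868.

d ≈ 0.287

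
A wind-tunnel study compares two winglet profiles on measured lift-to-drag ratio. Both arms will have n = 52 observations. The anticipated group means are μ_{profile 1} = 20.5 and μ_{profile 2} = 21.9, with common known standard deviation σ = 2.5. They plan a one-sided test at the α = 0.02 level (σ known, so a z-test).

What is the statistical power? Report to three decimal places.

Standardized effect: d = |μ_{profile 1} − μ_{profile 2}| / σ = |20.5 − 21.9| / 2.5 = 0.5600
Noncentrality parameter: δ = d·√(n/2) = 0.5600 × √(52/2) = 2.8555
One-sided α = 0.02 → critical value z_{0.02} = 2.054.
Power = P(Z > 2.054 − δ) = Φ(0.802) = 0.7886.

Power ≈ 0.789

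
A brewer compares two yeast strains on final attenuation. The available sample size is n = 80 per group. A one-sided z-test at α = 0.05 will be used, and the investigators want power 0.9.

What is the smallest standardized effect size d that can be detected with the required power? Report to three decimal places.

d ≈ 0.463

Required noncentrality: δ = z_{0.05} + z_{0.10} = 1.645 + 1.282 = 2.926.
δ = d·√(n/2) ⇒ d = δ/√(n/2) = 2.926/√(80/2) = 0.4627.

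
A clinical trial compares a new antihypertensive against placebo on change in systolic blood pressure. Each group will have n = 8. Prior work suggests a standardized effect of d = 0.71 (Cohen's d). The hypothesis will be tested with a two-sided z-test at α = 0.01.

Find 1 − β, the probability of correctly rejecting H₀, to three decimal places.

Noncentrality parameter: δ = d·√(n/2) = 0.71 × √(8/2) = 1.4200
Critical value for a two-sided test at α = 0.01: z_{α/2} = 2.576.
Power = Φ(δ − 2.576) + Φ(−δ − 2.576) = Φ(-1.156) + Φ(-3.996) = 0.1239 + 0.0000 = 0.1239.

Power ≈ 0.124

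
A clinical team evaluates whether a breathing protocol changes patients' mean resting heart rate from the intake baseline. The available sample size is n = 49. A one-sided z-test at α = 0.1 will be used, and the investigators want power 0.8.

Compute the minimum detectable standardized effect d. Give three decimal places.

d ≈ 0.303

Required noncentrality: δ = z_{0.1} + z_{0.20} = 1.282 + 0.842 = 2.123.
δ = d·√n ⇒ d = δ/√n = 2.123/√49 = 0.3033.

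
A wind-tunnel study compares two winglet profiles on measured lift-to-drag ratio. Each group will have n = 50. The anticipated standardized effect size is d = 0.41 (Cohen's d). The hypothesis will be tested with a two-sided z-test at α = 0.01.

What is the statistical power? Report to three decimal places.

Noncentrality parameter: δ = d·√(n/2) = 0.41 × √(50/2) = 2.0500
Critical value for a two-sided test at α = 0.01: z_{α/2} = 2.576.
Power = Φ(δ − 2.576) + Φ(−δ − 2.576) = Φ(-0.526) + Φ(-4.626) = 0.2995 + 0.0000 = 0.2995.

Power ≈ 0.300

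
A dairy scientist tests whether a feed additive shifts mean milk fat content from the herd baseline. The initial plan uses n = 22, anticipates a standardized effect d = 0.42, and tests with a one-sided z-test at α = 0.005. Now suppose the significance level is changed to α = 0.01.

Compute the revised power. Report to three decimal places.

δ = d·√n = 0.42 × √22 = 1.9700 (unchanged). New critical value: z_{0.01} = 2.326.
Revised power = Φ(δ − 2.326) = Φ(-0.356) = 0.3608.

Power ≈ 0.361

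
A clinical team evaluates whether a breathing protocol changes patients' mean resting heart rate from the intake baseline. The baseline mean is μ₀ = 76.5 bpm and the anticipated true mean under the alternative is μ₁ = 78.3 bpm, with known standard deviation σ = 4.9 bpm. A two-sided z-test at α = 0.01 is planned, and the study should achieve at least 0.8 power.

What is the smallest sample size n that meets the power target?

Standardized effect: d = |μ₁ − μ₀| / σ = |78.3 − 76.5| / 4.9 = 0.3673
For power 0.8 need Φ(δ − z_{0.005}) = 0.8, so δ = z_{0.005} + z_{0.20} = 2.576 + 0.842 = 3.417.
(For δ > 0 the lower-tail rejection region contributes negligibly to power, so the one-term inversion is standard.)
δ = d·√n ⇒ n = (δ/d)² = (3.417 / 0.3673)² = 86.55.
Rounding up, n = 87.

n = 87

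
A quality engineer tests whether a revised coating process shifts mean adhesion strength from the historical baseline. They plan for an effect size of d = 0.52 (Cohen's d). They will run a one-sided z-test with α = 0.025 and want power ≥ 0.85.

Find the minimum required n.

Set Φ(δ − 1.960) = 0.85; then δ − 1.960 = Φ⁻¹(0.85) = 1.036, giving δ = 2.996.
δ = d·√n ⇒ n = (δ/d)² = (2.996 / 0.52)² = 33.20.
Round up to the next whole unit.

n = 34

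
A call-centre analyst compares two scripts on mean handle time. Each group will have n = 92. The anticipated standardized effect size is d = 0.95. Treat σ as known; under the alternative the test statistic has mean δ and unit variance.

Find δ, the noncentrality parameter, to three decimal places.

The noncentrality parameter scales effect size by the design's sample-size factor: δ = d·√(n/2) = 0.95 × √(92/2) = 6.4432

δ ≈ 6.443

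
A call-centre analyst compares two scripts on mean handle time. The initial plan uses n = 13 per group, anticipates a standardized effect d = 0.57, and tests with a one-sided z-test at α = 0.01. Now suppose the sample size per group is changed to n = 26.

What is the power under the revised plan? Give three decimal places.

With n = 26 per group: δ = d·√(n/2) = 0.57 × √(26/2) = 2.0552. Critical value z_{0.01} = 2.326.
Revised power = Φ(δ − 2.326) = Φ(-0.271) = 0.3931.

Power ≈ 0.393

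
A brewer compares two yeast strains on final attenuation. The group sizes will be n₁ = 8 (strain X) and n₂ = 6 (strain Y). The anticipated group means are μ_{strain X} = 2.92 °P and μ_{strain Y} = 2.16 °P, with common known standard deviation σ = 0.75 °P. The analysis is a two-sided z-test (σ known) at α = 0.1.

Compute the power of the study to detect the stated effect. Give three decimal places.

Standardized effect: d = |μ_{strain X} − μ_{strain Y}| / σ = |2.92 − 2.16| / 0.75 = 1.0133
Noncentrality parameter: δ = d / √(1/n₁ + 1/n₂) = 1.0133 / √(1/8 + 1/6) = 1.8763
Critical value for a two-sided test at α = 0.1: z_{α/2} = 1.645.
Power = Φ(δ − 1.645) + Φ(−δ − 1.645) = Φ(0.231) + Φ(-3.521) = 0.5915 + 0.0002 = 0.5917.

Power ≈ 0.592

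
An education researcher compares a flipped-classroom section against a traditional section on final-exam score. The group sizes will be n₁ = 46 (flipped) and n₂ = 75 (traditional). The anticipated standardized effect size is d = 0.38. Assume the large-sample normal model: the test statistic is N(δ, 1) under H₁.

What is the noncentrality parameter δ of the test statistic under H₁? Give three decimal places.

δ = d / √(1/n₁ + 1/n₂) = 0.38 / √(1/46 + 1/75) = 2.0291

δ ≈ 2.029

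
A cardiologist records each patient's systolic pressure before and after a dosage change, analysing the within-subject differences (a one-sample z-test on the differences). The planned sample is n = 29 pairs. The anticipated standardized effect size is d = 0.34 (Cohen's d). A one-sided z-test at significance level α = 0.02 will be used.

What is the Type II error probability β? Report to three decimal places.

Noncentrality parameter: δ = d·√n = 0.34 × √29 = 1.8310
Critical value for a one-sided test at α = 0.02: z_α = 2.054.
Power = Φ(δ − 2.054) = Φ(-0.223) = 0.4118.
Type II error: β = 1 − power = 1 − 0.4118 = 0.5882.

β ≈ 0.588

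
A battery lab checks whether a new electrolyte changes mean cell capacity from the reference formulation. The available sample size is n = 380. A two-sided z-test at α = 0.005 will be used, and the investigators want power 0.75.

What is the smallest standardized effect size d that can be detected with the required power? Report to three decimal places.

Need Φ(δ − 2.807) = 0.75, so δ = 2.807 + 0.674 = 3.482.
(Lower-tail contribution to power is negligible for δ > 0.)
δ = d·√n ⇒ d = δ/√n = 3.482/√380 = 0.1786.

d ≈ 0.179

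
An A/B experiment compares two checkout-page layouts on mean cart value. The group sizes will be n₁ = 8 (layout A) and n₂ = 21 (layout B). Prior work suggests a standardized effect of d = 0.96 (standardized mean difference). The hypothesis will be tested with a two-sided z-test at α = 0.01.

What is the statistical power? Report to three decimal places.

Noncentrality parameter: δ = d / √(1/n₁ + 1/n₂) = 0.96 / √(1/8 + 1/21) = 2.3106
Two-sided α = 0.01 → critical value z_{0.005} = 2.576.
Power = Φ(δ − 2.576) + Φ(−δ − 2.576) = Φ(-0.265) + Φ(-4.886) = 0.3954 + 0.0000 = 0.3954.

Power ≈ 0.395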